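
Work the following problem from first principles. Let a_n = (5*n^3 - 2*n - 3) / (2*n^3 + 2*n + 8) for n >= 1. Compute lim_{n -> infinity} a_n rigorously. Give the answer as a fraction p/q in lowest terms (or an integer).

Divide numerator and denominator by n^3, the highest power:
numerator / n^3 = 5 - 2/n^2 - 3/n^3
denominator / n^3 = 2 + 2/n^2 + 8/n^3
As n -> infinity, all terms of the form c/n^k (k >= 1) tend to 0.
So numerator / n^3 -> 5 and denominator / n^3 -> 2.
Therefore lim a_n = 5/2.

5/2


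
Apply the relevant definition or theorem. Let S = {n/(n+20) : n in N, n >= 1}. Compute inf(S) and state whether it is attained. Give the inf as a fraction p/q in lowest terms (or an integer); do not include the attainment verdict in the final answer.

Analysis:
- Values: 1/21, 1/11, 3/23, 1/6, ... strictly increasing.
- Minimum is 1/21 (n=1); inf = 1/21 (attained).
- n/(n+20) = 1 - 20/(n+20) -> 1 from below as n -> infinity, and never equals 1.
- So sup = 1 (not attained).
Conclusion: inf(S) = 1/21, attained in S.

1/21


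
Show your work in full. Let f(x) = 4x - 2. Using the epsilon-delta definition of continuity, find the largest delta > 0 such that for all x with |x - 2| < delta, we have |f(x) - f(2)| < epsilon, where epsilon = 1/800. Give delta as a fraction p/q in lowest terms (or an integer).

We compute f(2) = 4*(2) - 2 = 6.
|f(x) - f(2)| = |4x - 2 - (6)| = |4(x - 2)| = 4|x - 2|.
We need 4|x - 2| < 1/800, i.e. |x - 2| < 1/800 / 4 = 1/3200.
So any delta <= 1/3200 works. Conversely, if delta > 1/3200, then x = 2 + 1/3200 satisfies |x - 2| = 1/3200 < delta but |f(x) - f(2)| = 4 * 1/3200 = 1/800, which is not < 1/800; so no larger delta works.
Hence the largest such delta is 1/3200.

1/3200


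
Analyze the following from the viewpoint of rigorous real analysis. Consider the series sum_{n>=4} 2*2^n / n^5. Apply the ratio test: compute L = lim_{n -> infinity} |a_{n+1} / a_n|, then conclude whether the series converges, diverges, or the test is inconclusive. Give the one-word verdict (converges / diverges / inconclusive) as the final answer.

Let a_n denote the general term. Form the ratio a_{n+1}/a_n and simplify:
a_{n+1}/a_n = 2*n^5/(n + 1)^5
Take the limit as n -> infinity: L = 2.
Since L = 2 > 1 (or L = infinity), the ratio test implies the series diverges.

diverges


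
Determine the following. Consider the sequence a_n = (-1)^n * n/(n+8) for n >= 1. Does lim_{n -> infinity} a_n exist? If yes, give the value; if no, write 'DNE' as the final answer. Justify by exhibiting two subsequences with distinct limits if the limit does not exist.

Examine the behaviour of a_n along subsequences.
a_{2k} = 2k/(2k+8) -> 1. a_{2k+1} = -(2k+1)/(2k+9) -> -1.
Since these two subsequential limits are 1 and -1, distinct, the full sequence cannot converge (a convergent sequence has all subsequences tending to the same limit). So lim a_n does not exist.

DNE


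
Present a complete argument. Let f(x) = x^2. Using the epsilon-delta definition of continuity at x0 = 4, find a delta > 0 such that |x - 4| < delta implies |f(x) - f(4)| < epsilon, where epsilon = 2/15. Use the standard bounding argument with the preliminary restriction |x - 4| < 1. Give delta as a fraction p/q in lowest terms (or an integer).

Factor: |x^2 - (4)^2| = |x - 4| * |x + 4|.
Impose |x - 4| < 1 first. Then |x + 4| = |(x - 4) + 2*(4)| <= |x - 4| + 2*|4| < 1 + 8 = 9.
So |x^2 - (4)^2| < delta * 9.
We need delta * 9 <= 2/15, i.e. delta <= 2/15/9 = 2/135.
Since 2/135 < 1, this is tighter than 1; take delta = 2/135.
So delta = 2/135 works.

2/135


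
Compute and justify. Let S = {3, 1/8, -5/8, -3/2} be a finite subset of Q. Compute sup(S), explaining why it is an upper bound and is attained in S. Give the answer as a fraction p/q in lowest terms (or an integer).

S is finite, so sup(S) = max(S).
Sorted decreasing:
3, 1/8, -5/8, -3/2
The extremum is 3.
For every x in S, x <= 3. And 3 is in S, so it is attained.
Therefore sup(S) = 3.

3


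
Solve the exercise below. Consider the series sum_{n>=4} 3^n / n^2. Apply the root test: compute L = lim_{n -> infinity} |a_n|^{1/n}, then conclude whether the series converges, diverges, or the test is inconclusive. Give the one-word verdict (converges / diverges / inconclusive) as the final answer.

Let a_n denote the general term. Form |a_n|^(1/n) and simplify:
|a_n|^(1/n) = 3/n^(2/n)
Take the limit as n -> infinity: L = 3.
Since L = 3 > 1, the root test implies divergence.

diverges


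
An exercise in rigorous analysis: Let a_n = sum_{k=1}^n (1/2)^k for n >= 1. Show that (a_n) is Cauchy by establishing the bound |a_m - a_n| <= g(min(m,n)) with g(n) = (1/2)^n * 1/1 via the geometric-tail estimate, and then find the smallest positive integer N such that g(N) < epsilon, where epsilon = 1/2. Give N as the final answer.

For m > n >= 1: |a_m - a_n| = sum_{k=n+1}^m (1/2)^k < sum_{k=n+1}^infinity (1/2)^k = (1/2)^(n+1) / (1 - 1/2) = (1/2)^n * (1/2) * (2/1) = (1/2)^n * 1/1.
So g(n) = (1/2)^n / 1. Since g(n) -> 0, (a_n) is Cauchy.
Now solve g(N) < 1/2: (1/2)^N / 1 < 1/2 <=> 2^N > 1 / (1 * 1/2) = 2.
Check powers of 2: 2^1 = 2 <= 2, 2^2 = 4 > 2.
So the smallest such N is 2. Check: g(2) = 1/(1 * 4) = 1/4 < 1/2.

2


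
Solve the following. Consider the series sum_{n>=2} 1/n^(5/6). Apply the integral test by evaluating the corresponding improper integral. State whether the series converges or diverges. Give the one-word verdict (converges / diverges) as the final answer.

Let f(x) = x^(-5/6). Then f is positive, continuous, and decreasing on [2, infinity), so the integral test applies.
Compute the improper integral int_{2}^infinity f(x) dx:
  antiderivative F(x) = 6*x^(1/6).
  As x -> infinity, F(x) -> infinity (since p = 5/6 < 1).
  So the integral diverges. By the integral test, the series diverges.

diverges


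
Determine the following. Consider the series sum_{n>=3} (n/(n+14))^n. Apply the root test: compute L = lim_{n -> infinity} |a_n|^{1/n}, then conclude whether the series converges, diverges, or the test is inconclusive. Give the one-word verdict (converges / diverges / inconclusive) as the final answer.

Let a_n denote the general term. Form |a_n|^(1/n) and simplify:
|a_n|^(1/n) = n/(n + 14)
Take the limit as n -> infinity: L = 1.
Since L = 1, the root test is inconclusive. (In fact a_n = (n/(n+14))^n -> e^(-14) != 0, so the nth-term test shows divergence; but the root test itself gives no conclusion.)

inconclusive


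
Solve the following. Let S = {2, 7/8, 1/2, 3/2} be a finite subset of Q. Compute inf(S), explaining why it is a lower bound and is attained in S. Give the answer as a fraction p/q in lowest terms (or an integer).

S is finite, so inf(S) = min(S).
Sorted increasing:
1/2, 7/8, 3/2, 2
The extremum is 1/2.
For every x in S, x >= 1/2. And 1/2 is in S, so it is attained.
Therefore inf(S) = 1/2.

1/2


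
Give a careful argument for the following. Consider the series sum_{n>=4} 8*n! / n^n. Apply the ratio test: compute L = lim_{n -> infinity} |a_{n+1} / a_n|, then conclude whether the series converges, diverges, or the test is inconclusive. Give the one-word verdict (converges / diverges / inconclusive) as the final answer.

Let a_n denote the general term. Form the ratio a_{n+1}/a_n and simplify:
a_{n+1}/a_n = (n/(n + 1))^n
Take the limit as n -> infinity: L = exp(-1).
Since L = exp(-1) < 1, the ratio test implies the series converges.

converges


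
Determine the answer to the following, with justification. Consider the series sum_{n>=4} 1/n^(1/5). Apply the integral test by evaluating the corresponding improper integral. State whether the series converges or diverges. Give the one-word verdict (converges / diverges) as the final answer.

Let f(x) = x^(-1/5). Then f is positive, continuous, and decreasing on [4, infinity), so the integral test applies.
Compute the improper integral int_{4}^infinity f(x) dx:
  antiderivative F(x) = 5*x^(4/5)/4.
  As x -> infinity, F(x) -> infinity (since p = 1/5 < 1).
  So the integral diverges. By the integral test, the series diverges.

diverges


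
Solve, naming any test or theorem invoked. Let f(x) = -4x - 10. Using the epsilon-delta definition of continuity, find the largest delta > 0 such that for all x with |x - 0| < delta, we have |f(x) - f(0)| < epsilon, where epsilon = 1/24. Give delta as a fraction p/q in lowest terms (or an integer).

We compute f(0) = -4*(0) - 10 = -10.
|f(x) - f(0)| = |-4x - 10 - (-10)| = |-4(x - 0)| = 4|x - 0|.
We need 4|x - 0| < 1/24, i.e. |x - 0| < 1/24 / 4 = 1/96.
So any delta <= 1/96 works. Conversely, if delta > 1/96, then x = 0 + 1/96 satisfies |x - 0| = 1/96 < delta but |f(x) - f(0)| = 4 * 1/96 = 1/24, which is not < 1/24; so no larger delta works.
Hence the largest such delta is 1/96.

1/96


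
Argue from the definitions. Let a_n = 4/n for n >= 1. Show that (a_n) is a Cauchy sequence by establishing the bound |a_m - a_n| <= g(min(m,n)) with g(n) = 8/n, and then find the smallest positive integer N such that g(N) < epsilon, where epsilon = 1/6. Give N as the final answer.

For any m, n >= 1, by the triangle inequality:
|a_m - a_n| = |4/m - 4/n| <= 4*1/m + 4*1/n <= 8/min(m,n).
So g(n) = 8/n bounds the Cauchy difference. Since g(n) -> 0, (a_n) is Cauchy.
Now solve g(N) < 1/6: 8/N < 1/6 <=> N > 8 / (1/6) = 48.
The smallest integer strictly greater than 48 is N = 49.
Check: g(49) = 8/49 = 8/49 < 1/6; g(48) = 1/6 >= 1/6. So N = 49.

49


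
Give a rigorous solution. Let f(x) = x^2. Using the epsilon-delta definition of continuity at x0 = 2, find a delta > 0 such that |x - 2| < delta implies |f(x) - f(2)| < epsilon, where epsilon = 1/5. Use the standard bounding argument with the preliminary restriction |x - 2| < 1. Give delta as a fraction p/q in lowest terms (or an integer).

Factor: |x^2 - (2)^2| = |x - 2| * |x + 2|.
Impose |x - 2| < 1 first. Then |x + 2| = |(x - 2) + 2*(2)| <= |x - 2| + 2*|2| < 1 + 4 = 5.
So |x^2 - (2)^2| < delta * 5.
We need delta * 5 <= 1/5, i.e. delta <= 1/5/5 = 1/25.
Since 1/25 < 1, this is tighter than 1; take delta = 1/25.
So delta = 1/25 works.

1/25


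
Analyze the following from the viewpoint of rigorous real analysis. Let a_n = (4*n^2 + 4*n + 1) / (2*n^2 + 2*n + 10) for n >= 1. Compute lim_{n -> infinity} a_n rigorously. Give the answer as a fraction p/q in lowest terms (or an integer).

Divide numerator and denominator by n^2, the highest power:
numerator / n^2 = 4 + 4/n + n^(-2)
denominator / n^2 = 2 + 2/n + 10/n^2
As n -> infinity, all terms of the form c/n^k (k >= 1) tend to 0.
So numerator / n^2 -> 4 and denominator / n^2 -> 2.
Therefore lim a_n = 2.

2


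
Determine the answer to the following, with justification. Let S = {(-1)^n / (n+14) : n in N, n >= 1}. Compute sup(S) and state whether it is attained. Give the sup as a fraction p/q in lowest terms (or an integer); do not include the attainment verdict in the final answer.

Analysis:
- Values: -1/15, 1/16, -1/17, 1/18, -1/19, ...
- Positive terms (even n): 1/(2+14), 1/(4+14), ... decreasing -> max = 1/16 (n=2).
- Negative terms (odd n): -1/(1+14), -1/(3+14), ... increasing -> min = -1/15 (n=1).
- So sup = 1/16 (attained at n=2); inf = -1/15 (attained at n=1).
Conclusion: sup(S) = 1/16, attained in S.

1/16


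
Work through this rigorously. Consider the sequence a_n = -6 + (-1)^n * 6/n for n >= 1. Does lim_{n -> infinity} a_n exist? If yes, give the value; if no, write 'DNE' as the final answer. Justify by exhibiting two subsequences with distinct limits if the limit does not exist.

Examine the behaviour of a_n along subsequences.
Even-n subsequence a_{2k} = -6 + 6/(2k) -> -6. Odd-n subsequence a_{2k+1} = -6 - 6/(2k+1) -> -6. Both tend to -6, which suggests the limit is -6; verify directly.
|a_n - (-6)| = |(-1)^n * 6/n| = 6/n for every n >= 1.
Given epsilon > 0, choose a positive integer N > 6/epsilon. Then for all n >= N, |a_n - (-6)| = 6/n <= 6/N < epsilon.
So by the definition of the limit, lim a_n exists and equals -6.

-6


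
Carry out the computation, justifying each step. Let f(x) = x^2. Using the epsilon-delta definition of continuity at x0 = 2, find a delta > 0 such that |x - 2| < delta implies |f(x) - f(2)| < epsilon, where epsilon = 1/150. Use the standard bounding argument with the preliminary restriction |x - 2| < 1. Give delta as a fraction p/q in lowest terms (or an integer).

Factor: |x^2 - (2)^2| = |x - 2| * |x + 2|.
Impose |x - 2| < 1 first. Then |x + 2| = |(x - 2) + 2*(2)| <= |x - 2| + 2*|2| < 1 + 4 = 5.
So |x^2 - (2)^2| < delta * 5.
We need delta * 5 <= 1/150, i.e. delta <= 1/150/5 = 1/750.
Since 1/750 < 1, this is tighter than 1; take delta = 1/750.
So delta = 1/750 works.

1/750


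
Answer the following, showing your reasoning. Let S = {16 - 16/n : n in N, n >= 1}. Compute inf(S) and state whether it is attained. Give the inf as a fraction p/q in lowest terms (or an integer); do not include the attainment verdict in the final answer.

Analysis:
- Values: 0, 8, 32/3, 12, ... strictly increasing.
- Minimum is 0 (n=1); inf = 0 (attained).
- 16 - 16/n -> 16 from below; sup = 16, not attained.
Conclusion: inf(S) = 0, attained in S.

0


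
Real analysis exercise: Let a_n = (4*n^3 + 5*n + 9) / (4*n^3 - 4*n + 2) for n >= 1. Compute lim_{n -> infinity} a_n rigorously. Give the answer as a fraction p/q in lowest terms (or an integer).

Divide numerator and denominator by n^3, the highest power:
numerator / n^3 = 4 + 5/n^2 + 9/n^3
denominator / n^3 = 4 - 4/n^2 + 2/n^3
As n -> infinity, all terms of the form c/n^k (k >= 1) tend to 0.
So numerator / n^3 -> 4 and denominator / n^3 -> 4.
Therefore lim a_n = 1.

1


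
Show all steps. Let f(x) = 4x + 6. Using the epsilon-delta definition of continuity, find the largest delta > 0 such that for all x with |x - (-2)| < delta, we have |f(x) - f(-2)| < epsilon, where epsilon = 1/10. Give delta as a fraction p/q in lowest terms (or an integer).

We compute f(-2) = 4*(-2) + 6 = -2.
|f(x) - f(-2)| = |4x + 6 - (-2)| = |4(x - (-2))| = 4|x - (-2)|.
We need 4|x - (-2)| < 1/10, i.e. |x - (-2)| < 1/10 / 4 = 1/40.
So any delta <= 1/40 works. Conversely, if delta > 1/40, then x = -2 + 1/40 satisfies |x - (-2)| = 1/40 < delta but |f(x) - f(-2)| = 4 * 1/40 = 1/10, which is not < 1/10; so no larger delta works.
Hence the largest such delta is 1/40.

1/40


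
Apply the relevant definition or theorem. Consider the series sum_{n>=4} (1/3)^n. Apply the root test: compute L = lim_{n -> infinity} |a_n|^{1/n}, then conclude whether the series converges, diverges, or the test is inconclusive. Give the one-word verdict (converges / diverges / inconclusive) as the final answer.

Let a_n denote the general term. Form |a_n|^(1/n) and simplify:
|a_n|^(1/n) = 1/3
Take the limit as n -> infinity: L = 1/3.
Since L = 1/3 < 1, the root test implies convergence.

converges


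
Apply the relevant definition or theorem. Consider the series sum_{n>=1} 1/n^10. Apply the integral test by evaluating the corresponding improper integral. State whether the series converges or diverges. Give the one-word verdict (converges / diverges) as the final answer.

Let f(x) = x^(-10). Then f is positive, continuous, and decreasing on [1, infinity), so the integral test applies.
Compute the improper integral int_{1}^infinity f(x) dx:
  antiderivative F(x) = -1/(9*x^9).
  As x -> infinity, F(x) -> 0 (since p = 10 > 1).
  So int = F(infinity) - F(1) = 0 - (-1/9) = 1/9.
  Finite, so by the integral test, the series converges.

converges


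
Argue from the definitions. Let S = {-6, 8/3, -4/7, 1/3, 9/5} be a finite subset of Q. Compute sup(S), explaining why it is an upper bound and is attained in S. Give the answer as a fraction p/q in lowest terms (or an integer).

S is finite, so sup(S) = max(S).
Sorted decreasing:
8/3, 9/5, 1/3, -4/7, -6
The extremum is 8/3.
For every x in S, x <= 8/3. And 8/3 is in S, so it is attained.
Therefore sup(S) = 8/3.

8/3


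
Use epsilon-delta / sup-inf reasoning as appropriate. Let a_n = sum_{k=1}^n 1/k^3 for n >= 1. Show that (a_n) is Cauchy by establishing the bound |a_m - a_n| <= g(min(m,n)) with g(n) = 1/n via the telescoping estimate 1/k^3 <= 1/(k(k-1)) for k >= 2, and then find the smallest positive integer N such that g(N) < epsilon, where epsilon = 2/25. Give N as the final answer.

For m > n >= 1: |a_m - a_n| = sum_{k=n+1}^m 1/k^3.
Use 1/k^3 <= 1/(k(k-1)) = 1/(k-1) - 1/k for k >= 2 (which holds since k^3 >= k^2 >= k(k-1) for k >= 2):
sum_{k=n+1}^m 1/k^3 <= sum_{k=n+1}^m (1/(k-1) - 1/k) = 1/n - 1/m <= 1/n.
By symmetry the same bound holds with n,m swapped, so |a_m - a_n| <= 1/min(m,n) = g(min(m,n)). Since g(n) -> 0, (a_n) is Cauchy.
Now solve g(N) < 2/25: 1/N < 2/25 <=> N > 1/(2/25) = 25/2.
The smallest integer strictly greater than 25/2 is N = 13.
Check: g(13) = 1/13 < 2/25; g(12) = 1/12 >= 2/25. So N = 13.

13


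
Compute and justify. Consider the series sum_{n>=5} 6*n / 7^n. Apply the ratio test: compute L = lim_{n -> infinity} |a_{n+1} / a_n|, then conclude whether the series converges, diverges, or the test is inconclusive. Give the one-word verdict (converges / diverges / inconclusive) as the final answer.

Let a_n denote the general term. Form the ratio a_{n+1}/a_n and simplify:
a_{n+1}/a_n = (n + 1)/(7*n)
Take the limit as n -> infinity: L = 1/7.
Since L = 1/7 < 1, the ratio test implies the series converges.

converges


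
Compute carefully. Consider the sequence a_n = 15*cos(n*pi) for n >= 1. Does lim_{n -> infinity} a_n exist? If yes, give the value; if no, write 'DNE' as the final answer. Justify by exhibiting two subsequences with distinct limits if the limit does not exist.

Examine the behaviour of a_n along subsequences.
cos(n*pi) = (-1)^n, so a_n = 15*(-1)^n. a_{2k} = 15 -> 15. a_{2k+1} = -15 -> -15.
Since these two subsequential limits are 15 and -15, distinct, the full sequence cannot converge (a convergent sequence has all subsequences tending to the same limit). So lim a_n does not exist.

DNE


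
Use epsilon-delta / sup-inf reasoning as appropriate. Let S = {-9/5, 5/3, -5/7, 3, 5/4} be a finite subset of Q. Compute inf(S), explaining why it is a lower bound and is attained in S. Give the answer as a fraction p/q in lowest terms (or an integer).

S is finite, so inf(S) = min(S).
Sorted increasing:
-9/5, -5/7, 5/4, 5/3, 3
The extremum is -9/5.
For every x in S, x >= -9/5. And -9/5 is in S, so it is attained.
Therefore inf(S) = -9/5.

-9/5


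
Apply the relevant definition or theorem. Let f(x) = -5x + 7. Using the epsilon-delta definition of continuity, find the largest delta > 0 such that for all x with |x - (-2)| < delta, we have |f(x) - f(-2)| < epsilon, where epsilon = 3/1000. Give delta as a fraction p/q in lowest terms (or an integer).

We compute f(-2) = -5*(-2) + 7 = 17.
|f(x) - f(-2)| = |-5x + 7 - (17)| = |-5(x - (-2))| = 5|x - (-2)|.
We need 5|x - (-2)| < 3/1000, i.e. |x - (-2)| < 3/1000 / 5 = 3/5000.
So any delta <= 3/5000 works. Conversely, if delta > 3/5000, then x = -2 + 3/5000 satisfies |x - (-2)| = 3/5000 < delta but |f(x) - f(-2)| = 5 * 3/5000 = 3/1000, which is not < 3/1000; so no larger delta works.
Hence the largest such delta is 3/5000.

3/5000


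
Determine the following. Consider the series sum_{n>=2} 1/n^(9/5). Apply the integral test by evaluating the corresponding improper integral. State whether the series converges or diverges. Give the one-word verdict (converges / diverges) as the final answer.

Let f(x) = x^(-9/5). Then f is positive, continuous, and decreasing on [2, infinity), so the integral test applies.
Compute the improper integral int_{2}^infinity f(x) dx:
  antiderivative F(x) = -5/(4*x^(4/5)).
  As x -> infinity, F(x) -> 0 (since p = 9/5 > 1).
  So int = F(infinity) - F(2) = 0 - (-5*2^(1/5)/8) = 5*2^(1/5)/8.
  Finite, so by the integral test, the series converges.

converges


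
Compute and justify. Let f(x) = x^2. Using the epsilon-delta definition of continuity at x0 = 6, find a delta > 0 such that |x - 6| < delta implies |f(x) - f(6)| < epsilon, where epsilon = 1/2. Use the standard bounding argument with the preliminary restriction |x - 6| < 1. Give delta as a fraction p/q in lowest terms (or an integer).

Factor: |x^2 - (6)^2| = |x - 6| * |x + 6|.
Impose |x - 6| < 1 first. Then |x + 6| = |(x - 6) + 2*(6)| <= |x - 6| + 2*|6| < 1 + 12 = 13.
So |x^2 - (6)^2| < delta * 13.
We need delta * 13 <= 1/2, i.e. delta <= 1/2/13 = 1/26.
Since 1/26 < 1, this is tighter than 1; take delta = 1/26.
So delta = 1/26 works.

1/26


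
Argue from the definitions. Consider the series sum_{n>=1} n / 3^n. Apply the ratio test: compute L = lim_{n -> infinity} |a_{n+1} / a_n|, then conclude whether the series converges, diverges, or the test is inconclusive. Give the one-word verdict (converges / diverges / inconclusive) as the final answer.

Let a_n denote the general term. Form the ratio a_{n+1}/a_n and simplify:
a_{n+1}/a_n = (n + 1)/(3*n)
Take the limit as n -> infinity: L = 1/3.
Since L = 1/3 < 1, the ratio test implies the series converges.

converges


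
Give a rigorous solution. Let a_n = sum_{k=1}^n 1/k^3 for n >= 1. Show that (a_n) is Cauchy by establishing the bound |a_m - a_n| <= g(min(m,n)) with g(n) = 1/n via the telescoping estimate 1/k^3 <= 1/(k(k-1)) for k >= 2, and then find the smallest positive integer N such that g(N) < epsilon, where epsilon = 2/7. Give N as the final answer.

For m > n >= 1: |a_m - a_n| = sum_{k=n+1}^m 1/k^3.
Use 1/k^3 <= 1/(k(k-1)) = 1/(k-1) - 1/k for k >= 2 (which holds since k^3 >= k^2 >= k(k-1) for k >= 2):
sum_{k=n+1}^m 1/k^3 <= sum_{k=n+1}^m (1/(k-1) - 1/k) = 1/n - 1/m <= 1/n.
By symmetry the same bound holds with n,m swapped, so |a_m - a_n| <= 1/min(m,n) = g(min(m,n)). Since g(n) -> 0, (a_n) is Cauchy.
Now solve g(N) < 2/7: 1/N < 2/7 <=> N > 1/(2/7) = 7/2.
The smallest integer strictly greater than 7/2 is N = 4.
Check: g(4) = 1/4 < 2/7; g(3) = 1/3 >= 2/7. So N = 4.

4


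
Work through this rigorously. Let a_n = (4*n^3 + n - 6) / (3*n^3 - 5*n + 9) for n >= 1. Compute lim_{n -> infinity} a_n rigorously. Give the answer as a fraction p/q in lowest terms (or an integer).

Divide numerator and denominator by n^3, the highest power:
numerator / n^3 = 4 + n^(-2) - 6/n^3
denominator / n^3 = 3 - 5/n^2 + 9/n^3
As n -> infinity, all terms of the form c/n^k (k >= 1) tend to 0.
So numerator / n^3 -> 4 and denominator / n^3 -> 3.
Therefore lim a_n = 4/3.

4/3


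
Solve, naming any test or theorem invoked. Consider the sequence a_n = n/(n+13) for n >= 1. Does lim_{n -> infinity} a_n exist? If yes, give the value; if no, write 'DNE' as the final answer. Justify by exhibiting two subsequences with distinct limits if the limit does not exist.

Examine the behaviour of a_n along subsequences.
Even-n subsequence a_{2k} = (2k)/(2k+13) -> 1. Odd-n subsequence a_{2k+1} = (2k+1)/(2k+14) -> 1. Both tend to 1, which suggests the limit is 1; verify directly.
|a_n - 1| = |n - (n+13)| / (n+13) = 13/(n+13) < 13/n for every n >= 1.
Given epsilon > 0, choose a positive integer N > 13/epsilon. Then for all n >= N, |a_n - 1| < 13/n <= 13/N < epsilon.
So by the definition of the limit, lim a_n exists and equals 1.

1


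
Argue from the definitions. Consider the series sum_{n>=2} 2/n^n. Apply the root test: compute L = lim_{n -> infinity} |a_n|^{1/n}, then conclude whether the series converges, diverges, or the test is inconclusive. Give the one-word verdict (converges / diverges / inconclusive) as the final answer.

Let a_n denote the general term. Form |a_n|^(1/n) and simplify:
|a_n|^(1/n) = 2^(1/n)/n
Take the limit as n -> infinity: L = 0.
Since L = 0 < 1, the root test implies convergence.

converges


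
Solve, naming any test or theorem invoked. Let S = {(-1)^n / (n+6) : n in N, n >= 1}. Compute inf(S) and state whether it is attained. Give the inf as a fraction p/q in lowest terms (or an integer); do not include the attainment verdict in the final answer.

Analysis:
- Values: -1/7, 1/8, -1/9, 1/10, -1/11, ...
- Positive terms (even n): 1/(2+6), 1/(4+6), ... decreasing -> max = 1/8 (n=2).
- Negative terms (odd n): -1/(1+6), -1/(3+6), ... increasing -> min = -1/7 (n=1).
- So sup = 1/8 (attained at n=2); inf = -1/7 (attained at n=1).
Conclusion: inf(S) = -1/7, attained in S.

-1/7


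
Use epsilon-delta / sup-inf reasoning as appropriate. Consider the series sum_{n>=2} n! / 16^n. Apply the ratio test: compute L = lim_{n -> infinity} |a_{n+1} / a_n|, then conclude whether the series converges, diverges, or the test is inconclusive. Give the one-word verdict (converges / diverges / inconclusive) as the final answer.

Let a_n denote the general term. Form the ratio a_{n+1}/a_n and simplify:
a_{n+1}/a_n = n/16 + 1/16
Take the limit as n -> infinity: L = infinity.
Since L = infinity > 1 (or L = infinity), the ratio test implies the series diverges.

diverges


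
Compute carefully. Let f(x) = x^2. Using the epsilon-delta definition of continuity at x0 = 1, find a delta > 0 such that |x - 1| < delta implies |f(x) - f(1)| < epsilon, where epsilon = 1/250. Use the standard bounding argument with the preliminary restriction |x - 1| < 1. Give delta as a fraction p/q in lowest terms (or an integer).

Factor: |x^2 - (1)^2| = |x - 1| * |x + 1|.
Impose |x - 1| < 1 first. Then |x + 1| = |(x - 1) + 2*(1)| <= |x - 1| + 2*|1| < 1 + 2 = 3.
So |x^2 - (1)^2| < delta * 3.
We need delta * 3 <= 1/250, i.e. delta <= 1/250/3 = 1/750.
Since 1/750 < 1, this is tighter than 1; take delta = 1/750.
So delta = 1/750 works.

1/750


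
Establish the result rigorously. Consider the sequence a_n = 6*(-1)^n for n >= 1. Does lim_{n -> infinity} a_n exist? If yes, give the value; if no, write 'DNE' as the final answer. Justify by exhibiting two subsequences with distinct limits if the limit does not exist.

Examine the behaviour of a_n along subsequences.
Even-n subsequence a_{2k} = 6 -> 6. Odd-n subsequence a_{2k+1} = -6 -> -6.
Since these two subsequential limits are 6 and -6, distinct, the full sequence cannot converge (a convergent sequence has all subsequences tending to the same limit). So lim a_n does not exist.

DNE


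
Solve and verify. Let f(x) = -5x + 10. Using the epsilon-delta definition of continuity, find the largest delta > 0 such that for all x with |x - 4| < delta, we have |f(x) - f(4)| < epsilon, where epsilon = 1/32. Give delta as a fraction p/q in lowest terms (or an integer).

We compute f(4) = -5*(4) + 10 = -10.
|f(x) - f(4)| = |-5x + 10 - (-10)| = |-5(x - 4)| = 5|x - 4|.
We need 5|x - 4| < 1/32, i.e. |x - 4| < 1/32 / 5 = 1/160.
So any delta <= 1/160 works. Conversely, if delta > 1/160, then x = 4 + 1/160 satisfies |x - 4| = 1/160 < delta but |f(x) - f(4)| = 5 * 1/160 = 1/32, which is not < 1/32; so no larger delta works.
Hence the largest such delta is 1/160.

1/160


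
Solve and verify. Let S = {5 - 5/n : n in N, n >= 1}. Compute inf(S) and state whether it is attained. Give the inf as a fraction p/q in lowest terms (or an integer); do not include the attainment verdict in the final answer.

Analysis:
- Values: 0, 5/2, 10/3, 15/4, ... strictly increasing.
- Minimum is 0 (n=1); inf = 0 (attained).
- 5 - 5/n -> 5 from below; sup = 5, not attained.
Conclusion: inf(S) = 0, attained in S.

0


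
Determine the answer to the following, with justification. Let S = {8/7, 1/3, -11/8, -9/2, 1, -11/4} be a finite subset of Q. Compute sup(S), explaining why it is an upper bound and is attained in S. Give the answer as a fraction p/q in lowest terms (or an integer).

S is finite, so sup(S) = max(S).
Sorted decreasing:
8/7, 1, 1/3, -11/8, -11/4, -9/2
The extremum is 8/7.
For every x in S, x <= 8/7. And 8/7 is in S, so it is attained.
Therefore sup(S) = 8/7.

8/7


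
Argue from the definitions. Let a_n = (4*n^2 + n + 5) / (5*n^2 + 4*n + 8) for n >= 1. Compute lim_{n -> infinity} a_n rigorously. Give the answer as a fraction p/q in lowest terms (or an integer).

Divide numerator and denominator by n^2, the highest power:
numerator / n^2 = 4 + 1/n + 5/n^2
denominator / n^2 = 5 + 4/n + 8/n^2
As n -> infinity, all terms of the form c/n^k (k >= 1) tend to 0.
So numerator / n^2 -> 4 and denominator / n^2 -> 5.
Therefore lim a_n = 4/5.

4/5


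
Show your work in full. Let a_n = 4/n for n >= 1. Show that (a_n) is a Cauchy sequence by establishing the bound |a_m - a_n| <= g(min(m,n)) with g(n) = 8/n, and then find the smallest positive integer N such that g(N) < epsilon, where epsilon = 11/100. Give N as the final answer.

For any m, n >= 1, by the triangle inequality:
|a_m - a_n| = |4/m - 4/n| <= 4*1/m + 4*1/n <= 8/min(m,n).
So g(n) = 8/n bounds the Cauchy difference. Since g(n) -> 0, (a_n) is Cauchy.
Now solve g(N) < 11/100: 8/N < 11/100 <=> N > 8 / (11/100) = 800/11.
The smallest integer strictly greater than 800/11 is N = 73.
Check: g(73) = 8/73 = 8/73 < 11/100; g(72) = 1/9 >= 11/100. So N = 73.

73


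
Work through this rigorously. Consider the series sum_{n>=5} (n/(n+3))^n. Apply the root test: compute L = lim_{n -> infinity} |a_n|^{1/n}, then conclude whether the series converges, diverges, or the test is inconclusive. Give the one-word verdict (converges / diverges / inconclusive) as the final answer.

Let a_n denote the general term. Form |a_n|^(1/n) and simplify:
|a_n|^(1/n) = n/(n + 3)
Take the limit as n -> infinity: L = 1.
Since L = 1, the root test is inconclusive. (In fact a_n = (n/(n+3))^n -> e^(-3) != 0, so the nth-term test shows divergence; but the root test itself gives no conclusion.)

inconclusive


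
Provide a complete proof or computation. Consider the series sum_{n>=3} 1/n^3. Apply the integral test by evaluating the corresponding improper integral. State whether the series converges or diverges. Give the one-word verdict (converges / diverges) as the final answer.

Let f(x) = x^(-3). Then f is positive, continuous, and decreasing on [3, infinity), so the integral test applies.
Compute the improper integral int_{3}^infinity f(x) dx:
  antiderivative F(x) = -1/(2*x^2).
  As x -> infinity, F(x) -> 0 (since p = 3 > 1).
  So int = F(infinity) - F(3) = 0 - (-1/18) = 1/18.
  Finite, so by the integral test, the series converges.

converges


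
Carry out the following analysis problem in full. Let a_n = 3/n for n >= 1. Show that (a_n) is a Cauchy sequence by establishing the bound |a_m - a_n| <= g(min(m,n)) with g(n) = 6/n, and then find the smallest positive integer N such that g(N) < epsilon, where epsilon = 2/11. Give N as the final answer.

For any m, n >= 1, by the triangle inequality:
|a_m - a_n| = |3/m - 3/n| <= 3*1/m + 3*1/n <= 6/min(m,n).
So g(n) = 6/n bounds the Cauchy difference. Since g(n) -> 0, (a_n) is Cauchy.
Now solve g(N) < 2/11: 6/N < 2/11 <=> N > 6 / (2/11) = 33.
The smallest integer strictly greater than 33 is N = 34.
Check: g(34) = 6/34 = 3/17 < 2/11; g(33) = 2/11 >= 2/11. So N = 34.

34


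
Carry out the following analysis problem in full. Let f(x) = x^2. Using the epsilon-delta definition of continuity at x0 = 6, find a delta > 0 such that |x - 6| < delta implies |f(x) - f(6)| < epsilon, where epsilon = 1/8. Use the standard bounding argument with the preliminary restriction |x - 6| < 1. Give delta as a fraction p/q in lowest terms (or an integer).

Factor: |x^2 - (6)^2| = |x - 6| * |x + 6|.
Impose |x - 6| < 1 first. Then |x + 6| = |(x - 6) + 2*(6)| <= |x - 6| + 2*|6| < 1 + 12 = 13.
So |x^2 - (6)^2| < delta * 13.
We need delta * 13 <= 1/8, i.e. delta <= 1/8/13 = 1/104.
Since 1/104 < 1, this is tighter than 1; take delta = 1/104.
So delta = 1/104 works.

1/104


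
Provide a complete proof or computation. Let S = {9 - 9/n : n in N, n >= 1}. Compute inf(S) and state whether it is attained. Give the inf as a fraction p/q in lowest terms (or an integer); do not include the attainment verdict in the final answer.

Analysis:
- Values: 0, 9/2, 6, 27/4, ... strictly increasing.
- Minimum is 0 (n=1); inf = 0 (attained).
- 9 - 9/n -> 9 from below; sup = 9, not attained.
Conclusion: inf(S) = 0, attained in S.

0


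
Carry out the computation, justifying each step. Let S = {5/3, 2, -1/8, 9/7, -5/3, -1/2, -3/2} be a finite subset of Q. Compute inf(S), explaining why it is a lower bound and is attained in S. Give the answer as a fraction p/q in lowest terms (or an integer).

S is finite, so inf(S) = min(S).
Sorted increasing:
-5/3, -3/2, -1/2, -1/8, 9/7, 5/3, 2
The extremum is -5/3.
For every x in S, x >= -5/3. And -5/3 is in S, so it is attained.
Therefore inf(S) = -5/3.

-5/3


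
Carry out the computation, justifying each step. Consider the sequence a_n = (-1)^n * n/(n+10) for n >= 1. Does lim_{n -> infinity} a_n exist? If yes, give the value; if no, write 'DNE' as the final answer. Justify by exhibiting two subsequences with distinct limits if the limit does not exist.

Examine the behaviour of a_n along subsequences.
a_{2k} = 2k/(2k+10) -> 1. a_{2k+1} = -(2k+1)/(2k+11) -> -1.
Since these two subsequential limits are 1 and -1, distinct, the full sequence cannot converge (a convergent sequence has all subsequences tending to the same limit). So lim a_n does not exist.

DNE


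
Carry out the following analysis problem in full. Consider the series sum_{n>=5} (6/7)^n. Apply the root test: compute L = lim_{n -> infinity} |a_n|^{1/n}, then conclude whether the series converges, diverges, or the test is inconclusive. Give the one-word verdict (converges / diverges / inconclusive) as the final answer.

Let a_n denote the general term. Form |a_n|^(1/n) and simplify:
|a_n|^(1/n) = 6/7
Take the limit as n -> infinity: L = 6/7.
Since L = 6/7 < 1, the root test implies convergence.

converges


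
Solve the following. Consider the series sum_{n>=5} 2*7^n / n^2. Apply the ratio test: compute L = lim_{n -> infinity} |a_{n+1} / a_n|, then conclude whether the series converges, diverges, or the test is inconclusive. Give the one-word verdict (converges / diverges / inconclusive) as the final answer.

Let a_n denote the general term. Form the ratio a_{n+1}/a_n and simplify:
a_{n+1}/a_n = 7*n^2/(n + 1)^2
Take the limit as n -> infinity: L = 7.
Since L = 7 > 1 (or L = infinity), the ratio test implies the series diverges.

diverges


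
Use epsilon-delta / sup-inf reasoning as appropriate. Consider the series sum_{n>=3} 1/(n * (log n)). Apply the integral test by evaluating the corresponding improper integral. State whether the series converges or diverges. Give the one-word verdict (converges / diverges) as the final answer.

Let f(x) = 1/(x*log(x)). Then f is positive, continuous, and decreasing on [3, infinity), so the integral test applies.
Compute the improper integral int_{3}^infinity f(x) dx:
  antiderivative F(x) = log(log(x)).
  F(x) = log(log(x)) -> infinity as x -> infinity. The integral diverges, so by the integral test, the series diverges.

diverges


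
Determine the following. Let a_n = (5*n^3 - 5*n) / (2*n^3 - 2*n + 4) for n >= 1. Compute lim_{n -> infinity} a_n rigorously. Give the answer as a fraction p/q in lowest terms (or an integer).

Divide numerator and denominator by n^3, the highest power:
numerator / n^3 = 5 - 5/n^2
denominator / n^3 = 2 - 2/n^2 + 4/n^3
As n -> infinity, all terms of the form c/n^k (k >= 1) tend to 0.
So numerator / n^3 -> 5 and denominator / n^3 -> 2.
Therefore lim a_n = 5/2.

5/2


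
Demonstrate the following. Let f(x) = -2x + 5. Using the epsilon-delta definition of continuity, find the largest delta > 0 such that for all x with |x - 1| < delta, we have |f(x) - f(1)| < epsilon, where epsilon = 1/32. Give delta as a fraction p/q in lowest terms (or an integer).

We compute f(1) = -2*(1) + 5 = 3.
|f(x) - f(1)| = |-2x + 5 - (3)| = |-2(x - 1)| = 2|x - 1|.
We need 2|x - 1| < 1/32, i.e. |x - 1| < 1/32 / 2 = 1/64.
So any delta <= 1/64 works. Conversely, if delta > 1/64, then x = 1 + 1/64 satisfies |x - 1| = 1/64 < delta but |f(x) - f(1)| = 2 * 1/64 = 1/32, which is not < 1/32; so no larger delta works.
Hence the largest such delta is 1/64.

1/64


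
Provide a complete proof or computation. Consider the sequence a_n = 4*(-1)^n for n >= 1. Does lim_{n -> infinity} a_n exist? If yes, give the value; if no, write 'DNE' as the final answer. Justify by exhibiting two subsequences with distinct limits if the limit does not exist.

Examine the behaviour of a_n along subsequences.
Even-n subsequence a_{2k} = 4 -> 4. Odd-n subsequence a_{2k+1} = -4 -> -4.
Since these two subsequential limits are 4 and -4, distinct, the full sequence cannot converge (a convergent sequence has all subsequences tending to the same limit). So lim a_n does not exist.

DNE


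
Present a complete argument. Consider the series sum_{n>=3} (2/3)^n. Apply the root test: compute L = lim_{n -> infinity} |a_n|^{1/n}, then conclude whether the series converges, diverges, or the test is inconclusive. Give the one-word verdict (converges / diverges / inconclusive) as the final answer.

Let a_n denote the general term. Form |a_n|^(1/n) and simplify:
|a_n|^(1/n) = 2/3
Take the limit as n -> infinity: L = 2/3.
Since L = 2/3 < 1, the root test implies convergence.

converges


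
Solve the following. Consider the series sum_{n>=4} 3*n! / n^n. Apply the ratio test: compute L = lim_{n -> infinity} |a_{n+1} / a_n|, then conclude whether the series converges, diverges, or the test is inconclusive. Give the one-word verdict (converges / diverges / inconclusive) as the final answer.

Let a_n denote the general term. Form the ratio a_{n+1}/a_n and simplify:
a_{n+1}/a_n = (n/(n + 1))^n
Take the limit as n -> infinity: L = exp(-1).
Since L = exp(-1) < 1, the ratio test implies the series converges.

converges


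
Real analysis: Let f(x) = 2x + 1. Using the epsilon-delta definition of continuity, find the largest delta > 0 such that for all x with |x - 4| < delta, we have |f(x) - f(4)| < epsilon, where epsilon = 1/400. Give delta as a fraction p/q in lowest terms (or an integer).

We compute f(4) = 2*(4) + 1 = 9.
|f(x) - f(4)| = |2x + 1 - (9)| = |2(x - 4)| = 2|x - 4|.
We need 2|x - 4| < 1/400, i.e. |x - 4| < 1/400 / 2 = 1/800.
So any delta <= 1/800 works. Conversely, if delta > 1/800, then x = 4 + 1/800 satisfies |x - 4| = 1/800 < delta but |f(x) - f(4)| = 2 * 1/800 = 1/400, which is not < 1/400; so no larger delta works.
Hence the largest such delta is 1/800.

1/800


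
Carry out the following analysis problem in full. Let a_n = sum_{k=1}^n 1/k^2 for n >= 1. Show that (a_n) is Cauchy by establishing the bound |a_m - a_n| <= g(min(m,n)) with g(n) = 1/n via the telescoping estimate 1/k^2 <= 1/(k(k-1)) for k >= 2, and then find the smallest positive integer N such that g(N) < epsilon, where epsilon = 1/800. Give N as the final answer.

For m > n >= 1: |a_m - a_n| = sum_{k=n+1}^m 1/k^2.
Use 1/k^2 <= 1/(k(k-1)) = 1/(k-1) - 1/k for k >= 2:
sum_{k=n+1}^m 1/k^2 <= sum_{k=n+1}^m (1/(k-1) - 1/k) = 1/n - 1/m <= 1/n.
By symmetry the same bound holds with n,m swapped, so |a_m - a_n| <= 1/min(m,n) = g(min(m,n)). Since g(n) -> 0, (a_n) is Cauchy.
Now solve g(N) < 1/800: 1/N < 1/800 <=> N > 1/(1/800) = 800.
The smallest integer strictly greater than 800 is N = 801.
Check: g(801) = 1/801 < 1/800; g(800) = 1/800 >= 1/800. So N = 801.

801


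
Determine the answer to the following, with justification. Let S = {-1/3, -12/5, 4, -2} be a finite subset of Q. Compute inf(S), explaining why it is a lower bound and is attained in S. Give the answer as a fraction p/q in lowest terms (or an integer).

S is finite, so inf(S) = min(S).
Sorted increasing:
-12/5, -2, -1/3, 4
The extremum is -12/5.
For every x in S, x >= -12/5. And -12/5 is in S, so it is attained.
Therefore inf(S) = -12/5.

-12/5


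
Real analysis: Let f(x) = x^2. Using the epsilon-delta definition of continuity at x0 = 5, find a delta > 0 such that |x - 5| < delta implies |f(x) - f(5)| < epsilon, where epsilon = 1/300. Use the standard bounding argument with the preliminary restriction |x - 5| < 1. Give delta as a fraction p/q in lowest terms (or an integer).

Factor: |x^2 - (5)^2| = |x - 5| * |x + 5|.
Impose |x - 5| < 1 first. Then |x + 5| = |(x - 5) + 2*(5)| <= |x - 5| + 2*|5| < 1 + 10 = 11.
So |x^2 - (5)^2| < delta * 11.
We need delta * 11 <= 1/300, i.e. delta <= 1/300/11 = 1/3300.
Since 1/3300 < 1, this is tighter than 1; take delta = 1/3300.
So delta = 1/3300 works.

1/3300


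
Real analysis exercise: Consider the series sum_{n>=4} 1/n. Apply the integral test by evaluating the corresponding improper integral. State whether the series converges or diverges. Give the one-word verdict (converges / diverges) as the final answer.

Let f(x) = 1/x. Then f is positive, continuous, and decreasing on [4, infinity), so the integral test applies.
Compute the improper integral int_{4}^infinity f(x) dx:
  antiderivative F(x) = log(x).
  As x -> infinity, log(x) -> infinity.
  So int = infinity - log(4) = infinity. By the integral test, the series diverges.

diverges
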